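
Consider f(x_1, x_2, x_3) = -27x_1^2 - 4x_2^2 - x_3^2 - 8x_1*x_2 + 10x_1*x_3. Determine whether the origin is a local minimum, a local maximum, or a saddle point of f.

The Hessian at the origin is H = [[-54, -8, 10], [-8, -8, 0], [10, 0, -2]].
Congruent diagonalization of H (simultaneous row and column reduction) yields pivots -54, -184/27, 4/23.
Counting signs: 1 positive, 2 negative.
H is indefinite, so the origin is a saddle point.

saddle point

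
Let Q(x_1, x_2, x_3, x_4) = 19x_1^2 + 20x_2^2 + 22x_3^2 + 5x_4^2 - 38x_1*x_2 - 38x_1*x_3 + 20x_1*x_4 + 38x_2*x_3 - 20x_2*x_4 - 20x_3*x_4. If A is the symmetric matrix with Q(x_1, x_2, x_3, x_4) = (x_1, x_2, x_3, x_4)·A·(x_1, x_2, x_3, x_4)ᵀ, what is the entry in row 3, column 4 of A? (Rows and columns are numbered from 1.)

The coefficient of x_3·x_4 in Q is -20. For a symmetric A this equals A[3,4] + A[4,3] = 2·A[3,4].
So A[3,4] = -20/2 = -10.

-10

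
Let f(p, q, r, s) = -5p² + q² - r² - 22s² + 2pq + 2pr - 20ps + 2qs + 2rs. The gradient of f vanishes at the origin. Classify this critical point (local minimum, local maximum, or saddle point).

saddle point

The Hessian at the origin is H = [[-10, 2, 2, -20], [2, 2, 0, 2], [2, 0, -2, 2], [-20, 2, 2, -44]].
Symmetric row and column elimination reduces H to a congruent diagonal form with pivots -10, 12/5, -5/3, -4.
That gives 1 positive, 3 negative pivots.
H is indefinite, so the origin is a saddle point.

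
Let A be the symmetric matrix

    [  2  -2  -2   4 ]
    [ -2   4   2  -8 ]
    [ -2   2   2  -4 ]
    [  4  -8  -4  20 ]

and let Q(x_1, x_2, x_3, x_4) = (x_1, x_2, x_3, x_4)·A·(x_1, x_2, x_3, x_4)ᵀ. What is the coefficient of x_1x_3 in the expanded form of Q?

The coefficient of x_1x_3 is A[1,3] + A[3,1] = 2·(-2) = -4.

-4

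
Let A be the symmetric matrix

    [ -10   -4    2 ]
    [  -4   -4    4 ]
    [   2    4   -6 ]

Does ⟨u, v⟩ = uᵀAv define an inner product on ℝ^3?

Leading principal minors: Δ_1 = -10, Δ_2 = 24, Δ_3 = -32.
The signs alternate starting with Δ_1 < 0, so by Sylvester's criterion Q is negative definite.
⟨·,·⟩ is an inner product exactly when A is positive definite.

no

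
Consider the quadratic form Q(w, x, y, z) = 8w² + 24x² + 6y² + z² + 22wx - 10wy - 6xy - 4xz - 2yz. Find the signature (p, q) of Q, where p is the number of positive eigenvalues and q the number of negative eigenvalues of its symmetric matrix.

(4, 0)

The symmetric matrix is A = [[8, 11, -5, 0], [11, 24, -3, -2], [-5, -3, 6, -1], [0, -2, -1, 1]].
Congruent diagonalization of A (simultaneous row and column reduction) yields pivots 8, 71/8, 84/71, 15/28.
Counting signs: 4 positive.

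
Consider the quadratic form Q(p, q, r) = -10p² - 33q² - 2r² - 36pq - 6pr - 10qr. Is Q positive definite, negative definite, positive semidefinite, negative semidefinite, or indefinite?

negative definite

The symmetric matrix of Q is A = [[-10, -18, -3], [-18, -33, -5], [-3, -5, -2]].
Leading principal minors: Δ_1 = -10, Δ_2 = 6, Δ_3 = -5.
The signs alternate starting with Δ_1 < 0, so by Sylvester's criterion Q is negative definite.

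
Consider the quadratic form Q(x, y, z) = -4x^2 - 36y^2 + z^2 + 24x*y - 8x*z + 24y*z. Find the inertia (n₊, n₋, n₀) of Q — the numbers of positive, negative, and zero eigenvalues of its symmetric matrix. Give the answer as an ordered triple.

(1, 1, 1)

The associated matrix is A = [[-4, 12, -4], [12, -36, 12], [-4, 12, 1]].
Applying the same elementary operations to the rows and columns of A produces a congruent diagonal matrix with entries -4, 0, 5.
So there are 1 positive, 1 negative, 1 zero pivots.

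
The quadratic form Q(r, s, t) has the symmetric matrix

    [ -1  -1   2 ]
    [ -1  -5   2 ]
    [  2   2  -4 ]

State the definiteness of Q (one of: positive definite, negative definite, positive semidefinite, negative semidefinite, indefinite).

Congruent diagonalization of A (simultaneous row and column reduction) yields pivots -1, -4, 0.
So there are 2 negative, 1 zero pivots.
Hence Q is negative semidefinite.

negative semidefinite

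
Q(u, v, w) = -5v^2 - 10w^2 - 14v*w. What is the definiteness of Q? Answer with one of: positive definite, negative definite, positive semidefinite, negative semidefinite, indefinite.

negative semidefinite

Write A = [[0, 0, 0], [0, -5, -7], [0, -7, -10]].
Applying the same elementary operations to the rows and columns of A produces a congruent diagonal matrix with entries 0, -5, -1/5.
That gives 2 negative, 1 zero pivots.
Hence Q is negative semidefinite.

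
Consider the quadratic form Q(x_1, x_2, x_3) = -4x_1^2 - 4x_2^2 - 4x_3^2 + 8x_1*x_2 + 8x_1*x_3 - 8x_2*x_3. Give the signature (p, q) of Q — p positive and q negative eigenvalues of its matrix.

(0, 1)

The associated matrix is A = [[-4, 4, 4], [4, -4, -4], [4, -4, -4]].
Applying the same elementary operations to the rows and columns of A produces a congruent diagonal matrix with entries -4, 0, 0.
So there are 1 negative, 2 zero pivots.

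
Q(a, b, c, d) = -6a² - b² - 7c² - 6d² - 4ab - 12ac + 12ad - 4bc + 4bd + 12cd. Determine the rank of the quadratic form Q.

3

Write A = [[-6, -2, -6, 6], [-2, -1, -2, 2], [-6, -2, -7, 6], [6, 2, 6, -6]].
Symmetric row and column elimination reduces A to a congruent diagonal form with pivots -6, -1/3, -1, 0.
Counting signs: 3 negative, 1 zero.
The rank is the number of nonzero pivots: 3.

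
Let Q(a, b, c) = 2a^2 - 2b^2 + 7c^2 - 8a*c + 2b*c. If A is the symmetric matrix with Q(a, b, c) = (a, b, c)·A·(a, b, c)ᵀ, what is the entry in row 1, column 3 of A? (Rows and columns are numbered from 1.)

The coefficient of a·c in Q is -8. For a symmetric A this equals A[1,3] + A[3,1] = 2·A[1,3].
So A[1,3] = -8/2 = -4.

-4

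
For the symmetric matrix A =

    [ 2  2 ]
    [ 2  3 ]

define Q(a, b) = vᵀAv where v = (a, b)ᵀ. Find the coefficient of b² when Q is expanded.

3

The coefficient of b² is the diagonal entry A[2,2] = 3.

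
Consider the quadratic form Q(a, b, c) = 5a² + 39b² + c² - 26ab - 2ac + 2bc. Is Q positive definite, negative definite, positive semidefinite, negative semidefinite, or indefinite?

The symmetric matrix of Q is A = [[5, -13, -1], [-13, 39, 1], [-1, 1, 1]].
Leading principal minors: Δ_1 = 5, Δ_2 = 26, Δ_3 = 8.
All leading principal minors are positive, so by Sylvester's criterion Q is positive definite.

positive definite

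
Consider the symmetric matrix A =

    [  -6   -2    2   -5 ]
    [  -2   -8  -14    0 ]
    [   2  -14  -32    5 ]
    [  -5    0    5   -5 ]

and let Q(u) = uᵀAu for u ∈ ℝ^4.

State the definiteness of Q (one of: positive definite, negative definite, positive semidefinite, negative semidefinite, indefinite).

negative definite

Leading principal minors: Δ_1 = -6, Δ_2 = 44, Δ_3 = -88, Δ_4 = 40.
The signs alternate starting with Δ_1 < 0, so by Sylvester's criterion Q is negative definite.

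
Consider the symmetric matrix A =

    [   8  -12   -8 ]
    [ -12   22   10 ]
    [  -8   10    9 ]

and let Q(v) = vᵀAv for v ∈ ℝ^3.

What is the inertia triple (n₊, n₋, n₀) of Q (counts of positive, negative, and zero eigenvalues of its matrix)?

Applying the same elementary operations to the rows and columns of A produces a congruent diagonal matrix with entries 8, 4, 0.
Counting signs: 2 positive, 1 zero.

(2, 0, 1)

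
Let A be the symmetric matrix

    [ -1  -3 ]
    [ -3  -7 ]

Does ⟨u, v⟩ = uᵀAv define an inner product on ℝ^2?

An LDLᵀ factorisation of A has diagonal entries -1, 2.
So there are 1 positive, 1 negative pivots.
Hence Q is indefinite.
⟨·,·⟩ is an inner product exactly when A is positive definite.

no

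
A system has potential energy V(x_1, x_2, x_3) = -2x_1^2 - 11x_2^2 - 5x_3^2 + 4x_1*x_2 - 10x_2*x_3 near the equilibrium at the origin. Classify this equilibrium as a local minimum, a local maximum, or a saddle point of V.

local maximum

The Hessian at the origin is H = [[-4, 4, 0], [4, -22, -10], [0, -10, -10]].
An LDLᵀ factorisation of H has diagonal entries -4, -18, -40/9.
So there are 3 negative pivots.
H is negative definite, so the origin is a strict local maximum.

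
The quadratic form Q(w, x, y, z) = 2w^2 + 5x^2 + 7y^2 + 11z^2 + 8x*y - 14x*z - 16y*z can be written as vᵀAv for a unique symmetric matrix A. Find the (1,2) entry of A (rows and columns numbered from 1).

0

The coefficient of w·x in Q is 0. For a symmetric A this equals A[1,2] + A[2,1] = 2·A[1,2].
So A[1,2] = 0/2 = 0.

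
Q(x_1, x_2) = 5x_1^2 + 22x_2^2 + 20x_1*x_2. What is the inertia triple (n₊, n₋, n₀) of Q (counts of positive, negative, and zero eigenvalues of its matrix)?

Write A = [[5, 10], [10, 22]].
Symmetric row and column elimination reduces A to a congruent diagonal form with pivots 5, 2.
So there are 2 positive pivots.

(2, 0, 0)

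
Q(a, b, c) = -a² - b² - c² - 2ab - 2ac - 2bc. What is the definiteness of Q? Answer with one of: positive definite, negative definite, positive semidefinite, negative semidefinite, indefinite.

negative semidefinite

Write A = [[-1, -1, -1], [-1, -1, -1], [-1, -1, -1]].
Congruent diagonalization of A (simultaneous row and column reduction) yields pivots -1, 0, 0.
So there are 1 negative, 2 zero pivots.
Hence Q is negative semidefinite.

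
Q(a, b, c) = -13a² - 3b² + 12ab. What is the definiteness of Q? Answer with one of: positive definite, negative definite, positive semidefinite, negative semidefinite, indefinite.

negative semidefinite

The associated matrix is A = [[-13, 6, 0], [6, -3, 0], [0, 0, 0]].
Congruent diagonalization of A (simultaneous row and column reduction) yields pivots -13, -3/13, 0.
Counting signs: 2 negative, 1 zero.
Hence Q is negative semidefinite.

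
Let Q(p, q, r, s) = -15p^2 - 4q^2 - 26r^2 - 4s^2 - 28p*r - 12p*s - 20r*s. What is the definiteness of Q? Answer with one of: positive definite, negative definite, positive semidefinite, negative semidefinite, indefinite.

negative definite

The symmetric matrix of Q is A = [[-15, 0, -14, -6], [0, -4, 0, 0], [-14, 0, -26, -10], [-6, 0, -10, -4]].
Leading principal minors: Δ_1 = -15, Δ_2 = 60, Δ_3 = -776, Δ_4 = 80.
The signs alternate starting with Δ_1 < 0, so by Sylvester's criterion Q is negative definite.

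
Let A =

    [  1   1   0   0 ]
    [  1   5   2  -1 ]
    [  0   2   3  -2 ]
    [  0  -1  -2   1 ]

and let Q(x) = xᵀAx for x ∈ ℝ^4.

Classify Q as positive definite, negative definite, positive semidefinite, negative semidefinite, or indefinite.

An LDLᵀ factorisation of A has diagonal entries 1, 4, 2, -3/8.
That gives 3 positive, 1 negative pivots.
Hence Q is indefinite.

indefinite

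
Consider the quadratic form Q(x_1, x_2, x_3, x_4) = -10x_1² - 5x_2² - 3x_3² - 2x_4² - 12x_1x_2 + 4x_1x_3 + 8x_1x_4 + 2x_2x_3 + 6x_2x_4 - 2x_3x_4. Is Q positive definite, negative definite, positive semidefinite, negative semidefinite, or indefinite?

The symmetric matrix is A = [[-10, -6, 2, 4], [-6, -5, 1, 3], [2, 1, -3, -1], [4, 3, -1, -2]].
An LDLᵀ factorisation of A has diagonal entries -10, -7/5, -18/7, -1/9.
That gives 4 negative pivots.
Hence Q is negative definite.

negative definite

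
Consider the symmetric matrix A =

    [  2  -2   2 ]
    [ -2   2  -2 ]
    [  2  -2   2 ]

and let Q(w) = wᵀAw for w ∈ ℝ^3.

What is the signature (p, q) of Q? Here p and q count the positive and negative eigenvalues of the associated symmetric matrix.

Symmetric row and column elimination reduces A to a congruent diagonal form with pivots 2, 0, 0.
Counting signs: 1 positive, 2 zero.

(1, 0)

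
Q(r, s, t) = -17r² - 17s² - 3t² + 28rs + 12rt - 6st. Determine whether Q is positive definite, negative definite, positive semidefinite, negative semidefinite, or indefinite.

The symmetric matrix is A = [[-17, 14, 6], [14, -17, -3], [6, -3, -3]].
Congruent diagonalization of A (simultaneous row and column reduction) yields pivots -17, -93/17, -6/31.
That gives 3 negative pivots.
Hence Q is negative definite.

negative definite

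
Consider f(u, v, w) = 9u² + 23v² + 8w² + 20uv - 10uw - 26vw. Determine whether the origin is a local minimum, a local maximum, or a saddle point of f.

The Hessian at the origin is H = [[18, 20, -10], [20, 46, -26], [-10, -26, 16]].
Row-reducing H symmetrically gives the diagonal entries 18, 214/9, 120/107.
So there are 3 positive pivots.
H is positive definite, so the origin is a strict local minimum.

local minimum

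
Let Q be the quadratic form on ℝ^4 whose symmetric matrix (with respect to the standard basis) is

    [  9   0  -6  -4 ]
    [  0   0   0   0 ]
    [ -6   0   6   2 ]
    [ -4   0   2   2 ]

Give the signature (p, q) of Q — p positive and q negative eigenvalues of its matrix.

Congruent diagonalization of A (simultaneous row and column reduction) yields pivots 9, 0, 2, 0.
Counting signs: 2 positive, 2 zero.

(2, 0)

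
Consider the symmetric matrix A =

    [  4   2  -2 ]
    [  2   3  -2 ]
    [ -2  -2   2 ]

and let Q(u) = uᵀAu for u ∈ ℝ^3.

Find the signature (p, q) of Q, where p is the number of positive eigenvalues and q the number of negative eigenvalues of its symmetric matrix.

Symmetric row and column elimination reduces A to a congruent diagonal form with pivots 4, 2, 1/2.
That gives 3 positive pivots.

(3, 0)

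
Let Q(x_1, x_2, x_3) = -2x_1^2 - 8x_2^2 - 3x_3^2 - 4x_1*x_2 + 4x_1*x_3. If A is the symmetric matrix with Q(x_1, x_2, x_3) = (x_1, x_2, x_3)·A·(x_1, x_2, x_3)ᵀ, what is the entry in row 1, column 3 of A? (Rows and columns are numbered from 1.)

The coefficient of x_1·x_3 in Q is 4. For a symmetric A this equals A[1,3] + A[3,1] = 2·A[1,3].
So A[1,3] = 4/2 = 2.

2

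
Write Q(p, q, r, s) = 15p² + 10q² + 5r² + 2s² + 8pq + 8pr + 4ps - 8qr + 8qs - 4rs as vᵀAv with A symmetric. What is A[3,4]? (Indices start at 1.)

-2

The coefficient of r·s in Q is -4. For a symmetric A this equals A[3,4] + A[4,3] = 2·A[3,4].
So A[3,4] = -4/2 = -2.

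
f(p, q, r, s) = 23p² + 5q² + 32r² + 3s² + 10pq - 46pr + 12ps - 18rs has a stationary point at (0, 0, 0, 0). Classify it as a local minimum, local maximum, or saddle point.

local minimum

The Hessian at the origin is H = [[46, 10, -46, 12], [10, 10, 0, 0], [-46, 0, 64, -18], [12, 0, -18, 6]].
Row-reducing H symmetrically gives the diagonal entries 46, 180/23, 47/9, 30/47.
That gives 4 positive pivots.
H is positive definite, so the origin is a strict local minimum.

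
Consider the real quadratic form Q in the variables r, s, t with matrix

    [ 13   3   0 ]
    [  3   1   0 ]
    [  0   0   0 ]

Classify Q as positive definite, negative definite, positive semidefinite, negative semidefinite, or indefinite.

Row-reducing A symmetrically gives the diagonal entries 13, 4/13, 0.
Counting signs: 2 positive, 1 zero.
Hence Q is positive semidefinite.

positive semidefinite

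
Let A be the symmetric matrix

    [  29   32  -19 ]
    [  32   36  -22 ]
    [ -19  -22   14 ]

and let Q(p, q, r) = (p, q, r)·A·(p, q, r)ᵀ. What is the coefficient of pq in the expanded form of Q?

The coefficient of pq is A[1,2] + A[2,1] = 2·32 = 64.

64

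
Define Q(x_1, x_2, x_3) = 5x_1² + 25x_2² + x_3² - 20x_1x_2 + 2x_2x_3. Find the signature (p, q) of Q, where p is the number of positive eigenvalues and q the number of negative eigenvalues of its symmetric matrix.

(3, 0)

The associated matrix is A = [[5, -10, 0], [-10, 25, 1], [0, 1, 1]].
An LDLᵀ factorisation of A has diagonal entries 5, 5, 4/5.
That gives 3 positive pivots.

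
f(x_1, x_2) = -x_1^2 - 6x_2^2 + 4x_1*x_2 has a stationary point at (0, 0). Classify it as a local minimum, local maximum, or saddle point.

local maximum

The Hessian at the origin is H = [[-2, 4], [4, -12]].
det H = -2·-12 − (4)² = 8 > 0 and H[1,1] = -2 < 0, so H is negative definite.
Therefore the origin is a local maximum.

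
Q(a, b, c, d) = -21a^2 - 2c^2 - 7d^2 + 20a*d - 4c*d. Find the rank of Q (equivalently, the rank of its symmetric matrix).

3

The associated matrix is A = [[-21, 0, 0, 10], [0, 0, 0, 0], [0, 0, -2, -2], [10, 0, -2, -7]].
Symmetric row and column elimination reduces A to a congruent diagonal form with pivots -21, 0, -2, -5/21.
That gives 3 negative, 1 zero pivots.
The rank is the number of nonzero pivots: 3.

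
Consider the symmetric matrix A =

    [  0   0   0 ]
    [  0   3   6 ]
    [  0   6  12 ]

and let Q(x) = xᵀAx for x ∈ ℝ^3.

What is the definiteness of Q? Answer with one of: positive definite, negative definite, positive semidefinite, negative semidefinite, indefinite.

Congruent diagonalization of A (simultaneous row and column reduction) yields pivots 0, 3, 0.
Counting signs: 1 positive, 2 zero.
Hence Q is positive semidefinite.

positive semidefinite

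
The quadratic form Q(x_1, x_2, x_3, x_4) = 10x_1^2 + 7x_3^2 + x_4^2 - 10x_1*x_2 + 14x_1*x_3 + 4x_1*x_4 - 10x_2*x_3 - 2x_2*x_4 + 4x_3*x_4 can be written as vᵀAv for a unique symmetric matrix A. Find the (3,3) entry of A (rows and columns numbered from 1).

The coefficient of x_3^2 in Q is 7, and that is exactly A[3,3].

7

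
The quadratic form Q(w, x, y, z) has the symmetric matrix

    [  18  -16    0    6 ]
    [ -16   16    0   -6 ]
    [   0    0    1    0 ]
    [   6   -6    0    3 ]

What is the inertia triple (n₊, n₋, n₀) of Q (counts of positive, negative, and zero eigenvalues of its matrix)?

Row-reducing A symmetrically gives the diagonal entries 18, 16/9, 1, 3/4.
That gives 4 positive pivots.

(4, 0, 0)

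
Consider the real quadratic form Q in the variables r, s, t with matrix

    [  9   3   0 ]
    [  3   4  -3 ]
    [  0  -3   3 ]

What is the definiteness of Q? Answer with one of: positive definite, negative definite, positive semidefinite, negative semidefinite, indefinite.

Row-reducing A symmetrically gives the diagonal entries 9, 3, 0.
So there are 2 positive, 1 zero pivots.
Hence Q is positive semidefinite.

positive semidefinite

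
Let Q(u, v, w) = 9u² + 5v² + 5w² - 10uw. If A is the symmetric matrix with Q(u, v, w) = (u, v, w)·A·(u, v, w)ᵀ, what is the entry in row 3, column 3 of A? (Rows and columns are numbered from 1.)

5

The coefficient of w² in Q is 5, and that is exactly A[3,3].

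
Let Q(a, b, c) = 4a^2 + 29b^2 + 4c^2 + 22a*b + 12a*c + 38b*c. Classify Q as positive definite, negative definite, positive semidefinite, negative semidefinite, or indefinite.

The associated matrix is A = [[4, 11, 6], [11, 29, 19], [6, 19, 4]].
Row-reducing A symmetrically gives the diagonal entries 4, -5/4, 0.
That gives 1 positive, 1 negative, 1 zero pivots.
Hence Q is indefinite.

indefinite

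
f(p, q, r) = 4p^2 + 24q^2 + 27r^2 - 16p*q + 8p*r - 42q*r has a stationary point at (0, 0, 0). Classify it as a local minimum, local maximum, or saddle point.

local minimum

The Hessian at the origin is H = [[8, -16, 8], [-16, 48, -42], [8, -42, 54]].
An LDLᵀ factorisation of H has diagonal entries 8, 16, 15/4.
Counting signs: 3 positive.
H is positive definite, so the origin is a strict local minimum.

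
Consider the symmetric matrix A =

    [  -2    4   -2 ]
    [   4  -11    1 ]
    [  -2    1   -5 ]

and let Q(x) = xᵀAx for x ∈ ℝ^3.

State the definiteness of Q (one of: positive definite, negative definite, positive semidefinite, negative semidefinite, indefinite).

negative semidefinite

Congruent diagonalization of A (simultaneous row and column reduction) yields pivots -2, -3, 0.
That gives 2 negative, 1 zero pivots.
Hence Q is negative semidefinite.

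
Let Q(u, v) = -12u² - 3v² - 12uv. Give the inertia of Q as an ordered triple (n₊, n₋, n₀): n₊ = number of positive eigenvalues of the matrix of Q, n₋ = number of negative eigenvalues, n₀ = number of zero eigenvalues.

(0, 1, 1)

The symmetric matrix is A = [[-12, -6], [-6, -3]].
Applying the same elementary operations to the rows and columns of A produces a congruent diagonal matrix with entries -12, 0.
So there are 1 negative, 1 zero pivots.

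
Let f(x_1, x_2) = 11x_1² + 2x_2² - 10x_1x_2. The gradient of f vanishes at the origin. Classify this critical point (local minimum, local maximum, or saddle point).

saddle point

The Hessian at the origin is H = [[22, -10], [-10, 4]].
det H = 22·4 − (-10)² = -12 < 0, so H is indefinite.
Therefore the origin is a saddle point.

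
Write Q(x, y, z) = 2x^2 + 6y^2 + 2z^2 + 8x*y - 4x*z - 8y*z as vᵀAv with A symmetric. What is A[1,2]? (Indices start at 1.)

The coefficient of x·y in Q is 8. For a symmetric A this equals A[1,2] + A[2,1] = 2·A[1,2].
So A[1,2] = 8/2 = 4.

4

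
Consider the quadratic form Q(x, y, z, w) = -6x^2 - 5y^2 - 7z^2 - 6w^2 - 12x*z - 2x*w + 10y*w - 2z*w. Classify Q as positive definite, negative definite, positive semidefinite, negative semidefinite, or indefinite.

Write A = [[-6, 0, -6, -1], [0, -5, 0, 5], [-6, 0, -7, -1], [-1, 5, -1, -6]].
Congruent diagonalization of A (simultaneous row and column reduction) yields pivots -6, -5, -1, -5/6.
Counting signs: 4 negative.
Hence Q is negative definite.

negative definite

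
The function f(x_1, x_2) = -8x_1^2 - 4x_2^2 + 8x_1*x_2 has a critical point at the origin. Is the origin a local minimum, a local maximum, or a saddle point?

The Hessian at the origin is H = [[-16, 8], [8, -8]].
det H = -16·-8 − (8)² = 64 > 0 and H[1,1] = -16 < 0, so H is negative definite.
Therefore the origin is a local maximum.

local maximum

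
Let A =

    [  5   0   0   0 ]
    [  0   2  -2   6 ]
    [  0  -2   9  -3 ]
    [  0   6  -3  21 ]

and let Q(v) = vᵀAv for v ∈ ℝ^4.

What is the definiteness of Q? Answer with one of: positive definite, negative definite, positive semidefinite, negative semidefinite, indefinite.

positive definite

Row-reducing A symmetrically gives the diagonal entries 5, 2, 7, 12/7.
That gives 4 positive pivots.
Hence Q is positive definite.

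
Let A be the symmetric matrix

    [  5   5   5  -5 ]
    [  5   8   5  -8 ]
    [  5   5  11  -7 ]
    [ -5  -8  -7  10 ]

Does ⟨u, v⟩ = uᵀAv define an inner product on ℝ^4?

yes

Leading principal minors: Δ_1 = 5, Δ_2 = 15, Δ_3 = 90, Δ_4 = 120.
All leading principal minors are positive, so by Sylvester's criterion Q is positive definite.
⟨·,·⟩ is an inner product exactly when A is positive definite.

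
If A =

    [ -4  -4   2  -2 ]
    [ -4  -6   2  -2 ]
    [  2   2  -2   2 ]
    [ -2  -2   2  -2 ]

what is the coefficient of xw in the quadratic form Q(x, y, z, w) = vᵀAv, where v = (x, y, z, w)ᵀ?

-4

The coefficient of xw is A[1,4] + A[4,1] = 2·(-2) = -4.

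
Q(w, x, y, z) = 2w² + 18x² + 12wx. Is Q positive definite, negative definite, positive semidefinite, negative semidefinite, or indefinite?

Write A = [[2, 6, 0, 0], [6, 18, 0, 0], [0, 0, 0, 0], [0, 0, 0, 0]].
Applying the same elementary operations to the rows and columns of A produces a congruent diagonal matrix with entries 2, 0, 0, 0.
That gives 1 positive, 3 zero pivots.
Hence Q is positive semidefinite.

positive semidefinite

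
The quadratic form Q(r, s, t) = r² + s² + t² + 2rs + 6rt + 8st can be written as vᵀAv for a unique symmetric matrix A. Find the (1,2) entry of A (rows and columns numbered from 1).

The coefficient of r·s in Q is 2. For a symmetric A this equals A[1,2] + A[2,1] = 2·A[1,2].
So A[1,2] = 2/2 = 1.

1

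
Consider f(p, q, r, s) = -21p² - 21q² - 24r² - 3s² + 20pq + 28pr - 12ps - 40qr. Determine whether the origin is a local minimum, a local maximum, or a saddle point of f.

local maximum

The Hessian at the origin is H = [[-42, 20, 28, -12], [20, -42, -40, 0], [28, -40, -48, 0], [-12, 0, 0, -6]].
Applying the same elementary operations to the rows and columns of H produces a congruent diagonal matrix with entries -42, -682/21, -2536/341, -30/317.
So there are 4 negative pivots.
H is negative definite, so the origin is a strict local maximum.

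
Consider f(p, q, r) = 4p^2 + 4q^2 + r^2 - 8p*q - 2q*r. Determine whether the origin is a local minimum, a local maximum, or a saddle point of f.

The Hessian at the origin is H = [[8, -8, 0], [-8, 8, -2], [0, -2, 2]].
H is indefinite, so the origin is a saddle point.

saddle point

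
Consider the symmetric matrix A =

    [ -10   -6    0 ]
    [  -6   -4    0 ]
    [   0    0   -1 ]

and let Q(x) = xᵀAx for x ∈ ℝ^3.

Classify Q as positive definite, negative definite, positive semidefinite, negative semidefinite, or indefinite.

negative definite

Applying the same elementary operations to the rows and columns of A produces a congruent diagonal matrix with entries -10, -2/5, -1.
So there are 3 negative pivots.
Hence Q is negative definite.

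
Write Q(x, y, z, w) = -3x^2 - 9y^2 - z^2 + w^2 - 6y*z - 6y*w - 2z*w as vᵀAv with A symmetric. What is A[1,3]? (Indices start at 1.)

0

The coefficient of x·z in Q is 0. For a symmetric A this equals A[1,3] + A[3,1] = 2·A[1,3].
So A[1,3] = 0/2 = 0.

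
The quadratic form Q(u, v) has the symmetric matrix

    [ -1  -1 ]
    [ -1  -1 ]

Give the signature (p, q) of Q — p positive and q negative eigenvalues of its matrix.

Applying the same elementary operations to the rows and columns of A produces a congruent diagonal matrix with entries -1, 0.
Counting signs: 1 negative, 1 zero.

(0, 1)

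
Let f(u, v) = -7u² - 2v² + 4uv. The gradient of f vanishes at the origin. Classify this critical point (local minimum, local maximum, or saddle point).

The Hessian at the origin is H = [[-14, 4], [4, -4]].
det H = -14·-4 − (4)² = 40 > 0 and H[1,1] = -14 < 0, so H is negative definite.
Therefore the origin is a local maximum.

local maximum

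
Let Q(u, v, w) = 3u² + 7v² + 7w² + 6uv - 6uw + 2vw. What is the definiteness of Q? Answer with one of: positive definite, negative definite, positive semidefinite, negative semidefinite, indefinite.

The associated matrix is A = [[3, 3, -3], [3, 7, 1], [-3, 1, 7]].
Symmetric row and column elimination reduces A to a congruent diagonal form with pivots 3, 4, 0.
Counting signs: 2 positive, 1 zero.
Hence Q is positive semidefinite.

positive semidefinite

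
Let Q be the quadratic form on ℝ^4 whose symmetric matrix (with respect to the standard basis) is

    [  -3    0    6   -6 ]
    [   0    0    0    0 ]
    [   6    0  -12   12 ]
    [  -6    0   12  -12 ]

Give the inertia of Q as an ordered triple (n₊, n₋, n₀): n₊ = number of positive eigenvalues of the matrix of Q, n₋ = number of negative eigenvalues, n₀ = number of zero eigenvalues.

Congruent diagonalization of A (simultaneous row and column reduction) yields pivots -3, 0, 0, 0.
That gives 1 negative, 3 zero pivots.

(0, 1, 3)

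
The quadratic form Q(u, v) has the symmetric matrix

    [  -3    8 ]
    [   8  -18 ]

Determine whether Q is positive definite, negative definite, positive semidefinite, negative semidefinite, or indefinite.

indefinite

For the 2×2 matrix [[-3, 8], [8, -18]]: det = -3·-18 − (8)² = -10, trace = -21.
det < 0 so the eigenvalues have opposite signs; the form is indefinite.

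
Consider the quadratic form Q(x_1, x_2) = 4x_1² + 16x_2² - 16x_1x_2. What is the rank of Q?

The symmetric matrix is A = [[4, -8], [-8, 16]].
Applying the same elementary operations to the rows and columns of A produces a congruent diagonal matrix with entries 4, 0.
Counting signs: 1 positive, 1 zero.
The rank is the number of nonzero pivots: 1.

1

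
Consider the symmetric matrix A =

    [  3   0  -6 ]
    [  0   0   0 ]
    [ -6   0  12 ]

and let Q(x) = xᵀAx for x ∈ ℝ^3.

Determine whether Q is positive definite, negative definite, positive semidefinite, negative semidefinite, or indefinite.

Congruent diagonalization of A (simultaneous row and column reduction) yields pivots 3, 0, 0.
Counting signs: 1 positive, 2 zero.
Hence Q is positive semidefinite.

positive semidefinite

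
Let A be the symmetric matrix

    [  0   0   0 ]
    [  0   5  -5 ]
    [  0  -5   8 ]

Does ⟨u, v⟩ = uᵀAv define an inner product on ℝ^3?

Congruent diagonalization of A (simultaneous row and column reduction) yields pivots 0, 5, 3.
That gives 2 positive, 1 zero pivots.
Hence Q is positive semidefinite.
⟨·,·⟩ is an inner product exactly when A is positive definite.

no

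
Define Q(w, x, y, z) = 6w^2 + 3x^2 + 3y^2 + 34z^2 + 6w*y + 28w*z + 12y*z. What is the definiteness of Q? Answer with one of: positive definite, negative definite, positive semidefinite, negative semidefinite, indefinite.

positive definite

Write A = [[6, 0, 3, 14], [0, 3, 0, 0], [3, 0, 3, 6], [14, 0, 6, 34]].
An LDLᵀ factorisation of A has diagonal entries 6, 3, 3/2, 2/3.
Counting signs: 4 positive.
Hence Q is positive definite.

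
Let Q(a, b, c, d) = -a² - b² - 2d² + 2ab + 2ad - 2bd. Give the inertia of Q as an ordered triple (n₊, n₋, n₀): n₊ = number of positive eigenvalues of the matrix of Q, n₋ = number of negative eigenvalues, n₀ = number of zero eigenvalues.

The symmetric matrix is A = [[-1, 1, 0, 1], [1, -1, 0, -1], [0, 0, 0, 0], [1, -1, 0, -2]].
Row-reducing A symmetrically gives the diagonal entries -1, 0, 0, -1.
That gives 2 negative, 2 zero pivots.

(0, 2, 2)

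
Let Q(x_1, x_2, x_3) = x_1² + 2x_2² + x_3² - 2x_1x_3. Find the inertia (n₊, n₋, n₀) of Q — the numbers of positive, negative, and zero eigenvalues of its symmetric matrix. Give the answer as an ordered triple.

Write A = [[1, 0, -1], [0, 2, 0], [-1, 0, 1]].
Row-reducing A symmetrically gives the diagonal entries 1, 2, 0.
Counting signs: 2 positive, 1 zero.

(2, 0, 1)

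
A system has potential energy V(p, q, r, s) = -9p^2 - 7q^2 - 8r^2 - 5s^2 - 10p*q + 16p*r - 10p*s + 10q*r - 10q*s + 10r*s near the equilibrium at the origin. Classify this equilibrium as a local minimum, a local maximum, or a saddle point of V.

local maximum

The Hessian at the origin is H = [[-18, -10, 16, -10], [-10, -14, 10, -10], [16, 10, -16, 10], [-10, -10, 10, -10]].
Symmetric row and column elimination reduces H to a congruent diagonal form with pivots -18, -76/9, -31/19, -60/31.
So there are 4 negative pivots.
H is negative definite, so the origin is a strict local maximum.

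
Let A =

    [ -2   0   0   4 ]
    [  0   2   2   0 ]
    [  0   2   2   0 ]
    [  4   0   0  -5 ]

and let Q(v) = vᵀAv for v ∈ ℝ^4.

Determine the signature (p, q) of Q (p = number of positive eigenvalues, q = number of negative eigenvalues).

Applying the same elementary operations to the rows and columns of A produces a congruent diagonal matrix with entries -2, 2, 0, 3.
So there are 2 positive, 1 negative, 1 zero pivots.

(2, 1)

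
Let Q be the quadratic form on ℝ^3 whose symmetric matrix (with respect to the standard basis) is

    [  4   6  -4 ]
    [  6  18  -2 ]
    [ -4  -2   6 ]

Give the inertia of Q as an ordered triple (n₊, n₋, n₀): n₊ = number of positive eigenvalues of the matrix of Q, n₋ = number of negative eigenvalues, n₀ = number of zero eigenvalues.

(3, 0, 0)

Congruent diagonalization of A (simultaneous row and column reduction) yields pivots 4, 9, 2/9.
Counting signs: 3 positive.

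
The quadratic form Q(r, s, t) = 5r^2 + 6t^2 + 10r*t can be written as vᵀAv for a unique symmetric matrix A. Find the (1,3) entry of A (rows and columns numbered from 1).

The coefficient of r·t in Q is 10. For a symmetric A this equals A[1,3] + A[3,1] = 2·A[1,3].
So A[1,3] = 10/2 = 5.

5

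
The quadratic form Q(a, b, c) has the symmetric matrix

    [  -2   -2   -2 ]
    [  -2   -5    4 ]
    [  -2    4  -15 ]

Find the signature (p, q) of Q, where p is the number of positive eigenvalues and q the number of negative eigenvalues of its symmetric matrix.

(0, 3)

Row-reducing A symmetrically gives the diagonal entries -2, -3, -1.
Counting signs: 3 negative.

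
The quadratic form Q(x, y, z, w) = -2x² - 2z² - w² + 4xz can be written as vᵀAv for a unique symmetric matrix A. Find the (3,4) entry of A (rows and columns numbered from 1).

0

The coefficient of z·w in Q is 0. For a symmetric A this equals A[3,4] + A[4,3] = 2·A[3,4].
So A[3,4] = 0/2 = 0.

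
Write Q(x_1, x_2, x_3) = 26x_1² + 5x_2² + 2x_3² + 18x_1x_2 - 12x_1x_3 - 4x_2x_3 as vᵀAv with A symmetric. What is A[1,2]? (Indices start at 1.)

The coefficient of x_1·x_2 in Q is 18. For a symmetric A this equals A[1,2] + A[2,1] = 2·A[1,2].
So A[1,2] = 18/2 = 9.

9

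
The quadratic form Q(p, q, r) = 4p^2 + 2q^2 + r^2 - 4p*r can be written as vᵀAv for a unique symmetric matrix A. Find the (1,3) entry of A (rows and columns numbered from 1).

The coefficient of p·r in Q is -4. For a symmetric A this equals A[1,3] + A[3,1] = 2·A[1,3].
So A[1,3] = -4/2 = -2.

-2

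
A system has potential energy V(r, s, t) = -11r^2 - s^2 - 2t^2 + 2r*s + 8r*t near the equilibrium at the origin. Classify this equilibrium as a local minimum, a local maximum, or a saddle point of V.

The Hessian at the origin is H = [[-22, 2, 8], [2, -2, 0], [8, 0, -4]].
An LDLᵀ factorisation of H has diagonal entries -22, -20/11, -4/5.
So there are 3 negative pivots.
H is negative definite, so the origin is a strict local maximum.

local maximum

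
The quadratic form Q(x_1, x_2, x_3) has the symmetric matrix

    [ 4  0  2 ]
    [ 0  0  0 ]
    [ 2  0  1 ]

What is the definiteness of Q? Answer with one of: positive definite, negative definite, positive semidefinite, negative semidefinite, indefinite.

positive semidefinite

Symmetric row and column elimination reduces A to a congruent diagonal form with pivots 4, 0, 0.
So there are 1 positive, 2 zero pivots.
Hence Q is positive semidefinite.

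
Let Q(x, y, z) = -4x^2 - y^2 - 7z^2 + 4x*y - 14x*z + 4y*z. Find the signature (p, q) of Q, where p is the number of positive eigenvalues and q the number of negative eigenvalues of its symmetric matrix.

The symmetric matrix is A = [[-4, 2, -7], [2, -1, 2], [-7, 2, -7]].
By Sylvester's law of inertia any congruent diagonalization of A has 1 positive, 2 negative and 0 zero entries.

(1, 2)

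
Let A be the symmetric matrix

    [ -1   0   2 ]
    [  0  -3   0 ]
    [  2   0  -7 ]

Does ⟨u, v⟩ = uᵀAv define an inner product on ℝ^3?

Leading principal minors: Δ_1 = -1, Δ_2 = 3, Δ_3 = -9.
The signs alternate starting with Δ_1 < 0, so by Sylvester's criterion Q is negative definite.
⟨·,·⟩ is an inner product exactly when A is positive definite.

no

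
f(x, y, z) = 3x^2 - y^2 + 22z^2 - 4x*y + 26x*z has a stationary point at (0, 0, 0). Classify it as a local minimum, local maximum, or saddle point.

saddle point

The Hessian at the origin is H = [[6, -4, 26], [-4, -2, 0], [26, 0, 44]].
Row-reducing H symmetrically gives the diagonal entries 6, -14/3, -30/7.
So there are 1 positive, 2 negative pivots.
H is indefinite, so the origin is a saddle point.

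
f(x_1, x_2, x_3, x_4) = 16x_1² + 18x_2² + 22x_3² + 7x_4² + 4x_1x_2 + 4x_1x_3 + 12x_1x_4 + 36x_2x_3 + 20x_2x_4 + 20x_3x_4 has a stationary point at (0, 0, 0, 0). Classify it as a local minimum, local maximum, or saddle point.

saddle point

The Hessian at the origin is H = [[32, 4, 4, 12], [4, 36, 36, 20], [4, 36, 44, 20], [12, 20, 20, 14]].
Symmetric row and column elimination reduces H to a congruent diagonal form with pivots 32, 71/2, 8, -10/71.
So there are 3 positive, 1 negative pivots.
H is indefinite, so the origin is a saddle point.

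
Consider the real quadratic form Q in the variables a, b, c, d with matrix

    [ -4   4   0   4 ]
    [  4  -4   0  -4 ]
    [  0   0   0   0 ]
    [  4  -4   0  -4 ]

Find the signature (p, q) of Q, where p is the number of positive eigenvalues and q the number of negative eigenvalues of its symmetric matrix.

(0, 1)

Congruent diagonalization of A (simultaneous row and column reduction) yields pivots -4, 0, 0, 0.
That gives 1 negative, 3 zero pivots.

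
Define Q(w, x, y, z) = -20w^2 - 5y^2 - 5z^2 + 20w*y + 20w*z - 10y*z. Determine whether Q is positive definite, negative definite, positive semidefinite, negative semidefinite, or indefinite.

The associated matrix is A = [[-20, 0, 10, 10], [0, 0, 0, 0], [10, 0, -5, -5], [10, 0, -5, -5]].
Symmetric row and column elimination reduces A to a congruent diagonal form with pivots -20, 0, 0, 0.
That gives 1 negative, 3 zero pivots.
Hence Q is negative semidefinite.

negative semidefinite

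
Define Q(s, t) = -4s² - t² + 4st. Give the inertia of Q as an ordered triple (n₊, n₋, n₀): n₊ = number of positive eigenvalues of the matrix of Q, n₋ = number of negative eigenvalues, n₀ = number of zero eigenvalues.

(0, 1, 1)

The symmetric matrix is A = [[-4, 2], [2, -1]].
Applying the same elementary operations to the rows and columns of A produces a congruent diagonal matrix with entries -4, 0.
That gives 1 negative, 1 zero pivots.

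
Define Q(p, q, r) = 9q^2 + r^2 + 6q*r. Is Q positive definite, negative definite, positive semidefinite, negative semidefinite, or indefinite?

The associated matrix is A = [[0, 0, 0], [0, 9, 3], [0, 3, 1]].
Symmetric row and column elimination reduces A to a congruent diagonal form with pivots 0, 9, 0.
That gives 1 positive, 2 zero pivots.
Hence Q is positive semidefinite.

positive semidefinite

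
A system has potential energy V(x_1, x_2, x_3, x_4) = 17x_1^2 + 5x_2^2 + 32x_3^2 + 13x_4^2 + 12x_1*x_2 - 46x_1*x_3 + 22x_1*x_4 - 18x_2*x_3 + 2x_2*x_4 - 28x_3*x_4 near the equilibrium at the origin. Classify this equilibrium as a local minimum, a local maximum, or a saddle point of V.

local minimum

The Hessian at the origin is H = [[34, 12, -46, 22], [12, 10, -18, 2], [-46, -18, 64, -28], [22, 2, -28, 26]].
Symmetric row and column elimination reduces H to a congruent diagonal form with pivots 34, 98/17, 60/49, 6.
So there are 4 positive pivots.
H is positive definite, so the origin is a strict local minimum.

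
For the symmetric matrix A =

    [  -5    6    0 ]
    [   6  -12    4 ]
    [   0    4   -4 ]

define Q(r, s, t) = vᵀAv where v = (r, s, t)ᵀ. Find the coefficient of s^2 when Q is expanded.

The coefficient of s^2 is the diagonal entry A[2,2] = -12.

-12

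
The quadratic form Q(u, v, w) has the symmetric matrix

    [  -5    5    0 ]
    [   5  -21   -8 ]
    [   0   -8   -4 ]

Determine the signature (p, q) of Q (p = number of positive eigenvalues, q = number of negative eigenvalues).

(0, 2)

Symmetric row and column elimination reduces A to a congruent diagonal form with pivots -5, -16, 0.
Counting signs: 2 negative, 1 zero.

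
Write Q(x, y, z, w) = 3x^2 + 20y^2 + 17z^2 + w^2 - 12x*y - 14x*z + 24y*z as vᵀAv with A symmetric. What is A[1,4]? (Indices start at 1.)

The coefficient of x·w in Q is 0. For a symmetric A this equals A[1,4] + A[4,1] = 2·A[1,4].
So A[1,4] = 0/2 = 0.

0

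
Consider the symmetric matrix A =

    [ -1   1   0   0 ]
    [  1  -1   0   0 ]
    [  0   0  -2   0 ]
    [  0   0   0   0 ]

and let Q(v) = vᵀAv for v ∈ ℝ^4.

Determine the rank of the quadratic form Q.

Applying the same elementary operations to the rows and columns of A produces a congruent diagonal matrix with entries -1, 0, -2, 0.
That gives 2 negative, 2 zero pivots.
The rank is the number of nonzero pivots: 2.

2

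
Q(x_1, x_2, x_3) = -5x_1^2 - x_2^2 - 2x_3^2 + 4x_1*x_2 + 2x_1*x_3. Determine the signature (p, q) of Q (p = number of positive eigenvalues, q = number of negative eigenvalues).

(0, 3)

The associated matrix is A = [[-5, 2, 1], [2, -1, 0], [1, 0, -2]].
An LDLᵀ factorisation of A has diagonal entries -5, -1/5, -1.
So there are 3 negative pivots.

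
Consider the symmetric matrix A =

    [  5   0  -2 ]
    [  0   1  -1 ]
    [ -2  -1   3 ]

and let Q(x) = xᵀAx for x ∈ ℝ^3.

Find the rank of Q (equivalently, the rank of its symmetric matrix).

Applying the same elementary operations to the rows and columns of A produces a congruent diagonal matrix with entries 5, 1, 6/5.
That gives 3 positive pivots.
The rank is the number of nonzero pivots: 3.

3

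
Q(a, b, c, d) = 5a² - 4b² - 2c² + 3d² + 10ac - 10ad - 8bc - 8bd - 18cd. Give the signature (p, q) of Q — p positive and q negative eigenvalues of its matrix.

(2, 2)

The symmetric matrix is A = [[5, 0, 5, -5], [0, -4, -4, -4], [5, -4, -2, -9], [-5, -4, -9, 3]].
Symmetric row and column elimination reduces A to a congruent diagonal form with pivots 5, -4, -3, 2.
So there are 2 positive, 2 negative pivots.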